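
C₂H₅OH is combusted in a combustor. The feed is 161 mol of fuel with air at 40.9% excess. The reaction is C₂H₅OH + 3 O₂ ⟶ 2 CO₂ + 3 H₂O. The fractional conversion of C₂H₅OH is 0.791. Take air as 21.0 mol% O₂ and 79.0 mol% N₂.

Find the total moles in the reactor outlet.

Stoichiometric O₂ = 3 × 161 = 483 mol; O₂ fed = 483 × 1.409 = 680.5 mol.
N₂ fed = 680.5 × 79/21 = 2560 mol.
Fuel reacted = 0.791 × 161 → ξ = 127.4 mol.
Outlet (n = n₀ + ν ξ):
  C₂H₅OH: 161 − 1(127.4) = 33.65
  O₂: 680.5 − 3(127.4) = 298.5
  N₂: 2560 (inert)
  CO₂: 0 + 2(127.4) = 254.7
  H₂O: 0 + 3(127.4) = 382.1
Total out = 33.65 + 298.5 + 2560 + 254.7 + 382.1 = 3529 mol.

3530 mol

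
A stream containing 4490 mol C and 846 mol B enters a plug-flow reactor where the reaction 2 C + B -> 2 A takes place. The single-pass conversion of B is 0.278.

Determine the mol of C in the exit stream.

B reacted = 0.278 × 846 = 235.2 mol; ν_B = −1, so ξ = 235.2/1 = 235.2 mol.
Outlet amounts (n = n₀ + ν ξ):
  C: 4490 − 2(235.2) = 4020
  B: 846 − 1(235.2) = 610.8
  A: 0 + 2(235.2) = 470.4

4020 mol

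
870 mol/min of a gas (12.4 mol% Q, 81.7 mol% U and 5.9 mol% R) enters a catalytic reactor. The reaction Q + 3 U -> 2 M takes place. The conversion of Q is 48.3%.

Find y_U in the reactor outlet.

Q reacted = 0.483 × 107.9 = 52.11 mol/min; ν_Q = −1, so ξ = 52.11/1 = 52.11 mol/min.
Outlet amounts (n = n₀ + ν ξ):
  Q: 107.9 − 1(52.11) = 55.77
  U: 710.8 − 3(52.11) = 554.5
  M: 0 + 2(52.11) = 104.2
  R: 51.33 (inert)
Total out = 765.8 mol/min; y_U = 554.5 / 765.8 = 0.7241.

0.724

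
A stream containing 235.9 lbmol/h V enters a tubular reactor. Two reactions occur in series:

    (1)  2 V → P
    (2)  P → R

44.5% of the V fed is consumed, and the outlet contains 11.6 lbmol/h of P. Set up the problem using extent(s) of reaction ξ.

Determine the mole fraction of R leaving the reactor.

0.223

Conversion of V: V consumed = 2ξ₁ = 0.445 × 235.9 → ξ₁ = 52.49 lbmol/h.
P balance: n_P = 0 + 1ξ₁ − 1ξ₂ = 11.6 → ξ₂ = (1·52.49 − 11.6)/1 = 40.89 lbmol/h.
Outlet amounts (n = n₀ + Σ ν·ξ):
  V: 235.9 − 2(52.49) = 130.9
  P: 0 + 1(52.49) − 1(40.89) = 11.6
  R: 0 + 1(40.89) = 40.89
Total out = 183.4 lbmol/h; y_R = 40.89 / 183.4 = 0.2229.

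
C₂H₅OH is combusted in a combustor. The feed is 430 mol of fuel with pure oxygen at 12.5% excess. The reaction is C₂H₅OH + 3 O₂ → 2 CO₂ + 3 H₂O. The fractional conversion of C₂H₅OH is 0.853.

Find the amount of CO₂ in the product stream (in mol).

734 mol

Stoichiometric O₂ = 3 × 430 = 1290 mol; O₂ fed = 1290 × 1.125 = 1451 mol.
Fuel reacted = 0.853 × 430 → ξ = 366.8 mol.
Outlet (n = n₀ + ν ξ):
  C₂H₅OH: 430 − 1(366.8) = 63.21
  O₂: 1451 − 3(366.8) = 350.9
  CO₂: 0 + 2(366.8) = 733.6
  H₂O: 0 + 3(366.8) = 1100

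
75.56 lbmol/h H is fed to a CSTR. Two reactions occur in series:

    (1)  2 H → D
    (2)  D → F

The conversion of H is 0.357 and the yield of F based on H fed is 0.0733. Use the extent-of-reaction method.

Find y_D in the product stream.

Conversion of H: H consumed = 2ξ₁ = 0.357 × 75.56 → ξ₁ = 13.49 lbmol/h.
Yield of F: 1ξ₂ / 75.56 = 0.0733 → ξ₂ = 5.539 lbmol/h.
Outlet amounts (n = n₀ + Σ ν·ξ):
  H: 75.56 − 2(13.49) = 48.59
  D: 0 + 1(13.49) − 1(5.539) = 7.949
  F: 0 + 1(5.539) = 5.539
Total out = 62.07 lbmol/h; y_D = 7.949 / 62.07 = 0.1281.

0.128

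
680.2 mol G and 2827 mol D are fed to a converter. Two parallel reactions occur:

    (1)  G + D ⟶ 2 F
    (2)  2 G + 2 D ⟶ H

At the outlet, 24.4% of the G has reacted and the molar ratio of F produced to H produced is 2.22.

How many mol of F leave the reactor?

Conversion of G: G consumed = 0.244 × 680.2 = 166 mol = 1ξ₁ + 2ξ₂.
Selectivity: 2ξ₁ / (1ξ₂) = 2.22 → ξ₁ = 1.11 ξ₂.
Substitute: (1·1.11 + 2) ξ₂ = 166 → ξ₂ = 53.37 mol, ξ₁ = 59.24 mol.
Outlet amounts (n = n₀ + Σ ν·ξ):
  G: 680.2 − 1(59.24) − 2(53.37) = 514.2
  D: 2827 − 1(59.24) − 2(53.37) = 2661
  F: 0 + 2(59.24) = 118.5
  H: 0 + 1(53.37) = 53.37

118 mol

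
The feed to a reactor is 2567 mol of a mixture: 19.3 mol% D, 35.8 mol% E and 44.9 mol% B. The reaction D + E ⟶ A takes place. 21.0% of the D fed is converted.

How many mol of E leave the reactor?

D reacted = 0.21 × 495.4 = 104 mol; ν_D = −1, so ξ = 104/1 = 104 mol.
Outlet amounts (n = n₀ + ν ξ):
  D: 495.4 − 1(104) = 391.4
  E: 919 − 1(104) = 814.9
  A: 0 + 1(104) = 104
  B: 1153 (inert)

815 mol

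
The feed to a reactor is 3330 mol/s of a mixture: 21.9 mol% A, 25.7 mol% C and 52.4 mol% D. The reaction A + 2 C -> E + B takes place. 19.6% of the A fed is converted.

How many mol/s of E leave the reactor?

143 mol/s

A reacted = 0.196 × 729.3 = 142.9 mol/s; ν_A = −1, so ξ = 142.9/1 = 142.9 mol/s.
Outlet amounts (n = n₀ + ν ξ):
  A: 729.3 − 1(142.9) = 586.3
  C: 855.8 − 2(142.9) = 569.9
  E: 0 + 1(142.9) = 142.9
  B: 0 + 1(142.9) = 142.9
  D: 1745 (inert)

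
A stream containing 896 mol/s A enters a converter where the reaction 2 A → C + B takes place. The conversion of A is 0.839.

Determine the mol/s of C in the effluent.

376 mol/s

A reacted = 0.839 × 896 = 751.7 mol/s; ν_A = −2, so ξ = 751.7/2 = 375.9 mol/s.
Outlet amounts (n = n₀ + ν ξ):
  A: 896 − 2(375.9) = 144.3
  C: 0 + 1(375.9) = 375.9
  B: 0 + 1(375.9) = 375.9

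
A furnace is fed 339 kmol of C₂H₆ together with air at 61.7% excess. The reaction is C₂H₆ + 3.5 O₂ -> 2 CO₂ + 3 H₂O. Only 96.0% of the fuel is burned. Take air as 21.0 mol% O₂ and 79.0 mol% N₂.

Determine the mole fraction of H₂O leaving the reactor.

0.101

Stoichiometric O₂ = 3.5 × 339 = 1186 kmol; O₂ fed = 1186 × 1.617 = 1919 kmol.
N₂ fed = 1919 × 79/21 = 7217 kmol.
Fuel reacted = 0.96 × 339 → ξ = 325.4 kmol.
Outlet (n = n₀ + ν ξ):
  C₂H₆: 339 − 1(325.4) = 13.56
  O₂: 1919 − 3.5(325.4) = 779.5
  N₂: 7217 (inert)
  CO₂: 0 + 2(325.4) = 650.9
  H₂O: 0 + 3(325.4) = 976.3
Total out = 9638 kmol; y_H₂O = 976.3 / 9638 = 0.1013.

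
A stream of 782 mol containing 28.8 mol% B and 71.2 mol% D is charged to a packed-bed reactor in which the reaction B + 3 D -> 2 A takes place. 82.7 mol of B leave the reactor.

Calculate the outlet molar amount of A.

285 mol

For B: n = n₀ − 1ξ → 82.7 = 225.2 − 1ξ, giving ξ = 142.5 mol.
Outlet amounts (n = n₀ + ν ξ):
  B: 225.2 − 1(142.5) = 82.7
  D: 556.8 − 3(142.5) = 129.2
  A: 0 + 2(142.5) = 285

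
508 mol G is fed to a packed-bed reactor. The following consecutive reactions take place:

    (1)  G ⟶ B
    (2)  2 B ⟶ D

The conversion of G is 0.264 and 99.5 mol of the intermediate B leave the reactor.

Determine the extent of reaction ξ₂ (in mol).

Conversion of G: G consumed = 1ξ₁ = 0.264 × 508 → ξ₁ = 134.1 mol.
B balance: n_B = 0 + 1ξ₁ − 2ξ₂ = 99.5 → ξ₂ = (1·134.1 − 99.5)/2 = 17.31 mol.
Outlet amounts (n = n₀ + Σ ν·ξ):
  G: 508 − 1(134.1) = 373.9
  B: 0 + 1(134.1) − 2(17.31) = 99.5
  D: 0 + 1(17.31) = 17.31

ξ₂ = 17.3 mol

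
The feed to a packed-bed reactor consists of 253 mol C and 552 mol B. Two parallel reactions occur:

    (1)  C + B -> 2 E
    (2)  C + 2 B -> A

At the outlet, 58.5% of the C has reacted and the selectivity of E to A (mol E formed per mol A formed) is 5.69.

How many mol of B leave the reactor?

366 mol

Conversion of C: C consumed = 0.585 × 253 = 148 mol = 1ξ₁ + 1ξ₂.
Selectivity: 2ξ₁ / (1ξ₂) = 5.69 → ξ₁ = 2.845 ξ₂.
Substitute: (1·2.845 + 1) ξ₂ = 148 → ξ₂ = 38.49 mol, ξ₁ = 109.5 mol.
Outlet amounts (n = n₀ + Σ ν·ξ):
  C: 253 − 1(109.5) − 1(38.49) = 105
  B: 552 − 1(109.5) − 2(38.49) = 365.5
  E: 0 + 2(109.5) = 219
  A: 0 + 1(38.49) = 38.49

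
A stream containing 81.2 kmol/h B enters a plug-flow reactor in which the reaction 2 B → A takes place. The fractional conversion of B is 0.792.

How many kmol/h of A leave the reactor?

32.2 kmol/h

B reacted = 0.792 × 81.2 = 64.31 kmol/h; ν_B = −2, so ξ = 64.31/2 = 32.16 kmol/h.
Outlet amounts (n = n₀ + ν ξ):
  B: 81.2 − 2(32.16) = 16.89
  A: 0 + 1(32.16) = 32.16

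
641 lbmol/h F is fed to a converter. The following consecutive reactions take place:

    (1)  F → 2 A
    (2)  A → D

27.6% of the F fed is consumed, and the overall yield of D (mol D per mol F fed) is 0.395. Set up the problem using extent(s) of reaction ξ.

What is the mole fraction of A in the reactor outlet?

Conversion of F: F consumed = 1ξ₁ = 0.276 × 641 → ξ₁ = 176.9 lbmol/h.
Yield of D: 1ξ₂ / 641 = 0.395 → ξ₂ = 253.2 lbmol/h.
Outlet amounts (n = n₀ + Σ ν·ξ):
  F: 641 − 1(176.9) = 464.1
  A: 0 + 2(176.9) − 1(253.2) = 100.6
  D: 0 + 1(253.2) = 253.2
Total out = 817.9 lbmol/h; y_A = 100.6 / 817.9 = 0.123.

0.123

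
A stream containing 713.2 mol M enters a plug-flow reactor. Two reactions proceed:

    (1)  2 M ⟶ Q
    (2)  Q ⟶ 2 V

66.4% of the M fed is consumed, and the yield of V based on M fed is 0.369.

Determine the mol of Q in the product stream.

105 mol

Conversion of M: M consumed = 2ξ₁ = 0.664 × 713.2 → ξ₁ = 236.8 mol.
Yield of V: 2ξ₂ / 713.2 = 0.369 → ξ₂ = 131.6 mol.
Outlet amounts (n = n₀ + Σ ν·ξ):
  M: 713.2 − 2(236.8) = 239.6
  Q: 0 + 1(236.8) − 1(131.6) = 105.2
  V: 0 + 2(131.6) = 263.2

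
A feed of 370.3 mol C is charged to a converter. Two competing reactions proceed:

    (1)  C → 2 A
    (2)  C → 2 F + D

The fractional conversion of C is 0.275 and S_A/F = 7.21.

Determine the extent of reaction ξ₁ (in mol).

Conversion of C: C consumed = 0.275 × 370.3 = 101.8 mol = 1ξ₁ + 1ξ₂.
Selectivity: 2ξ₁ / (2ξ₂) = 7.21 → ξ₁ = 7.21 ξ₂.
Substitute: (1·7.21 + 1) ξ₂ = 101.8 → ξ₂ = 12.4 mol, ξ₁ = 89.43 mol.
Outlet amounts (n = n₀ + Σ ν·ξ):
  C: 370.3 − 1(89.43) − 1(12.4) = 268.5
  A: 0 + 2(89.43) = 178.9
  F: 0 + 2(12.4) = 24.81
  D: 0 + 1(12.4) = 12.4

ξ₁ = 89.4 mol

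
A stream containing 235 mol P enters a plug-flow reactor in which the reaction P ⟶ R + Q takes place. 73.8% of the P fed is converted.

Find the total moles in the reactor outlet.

408 mol

P reacted = 0.738 × 235 = 173.4 mol; ν_P = −1, so ξ = 173.4/1 = 173.4 mol.
Outlet amounts (n = n₀ + ν ξ):
  P: 235 − 1(173.4) = 61.57
  R: 0 + 1(173.4) = 173.4
  Q: 0 + 1(173.4) = 173.4
Total out = 61.57 + 173.4 + 173.4 = 408.4 mol.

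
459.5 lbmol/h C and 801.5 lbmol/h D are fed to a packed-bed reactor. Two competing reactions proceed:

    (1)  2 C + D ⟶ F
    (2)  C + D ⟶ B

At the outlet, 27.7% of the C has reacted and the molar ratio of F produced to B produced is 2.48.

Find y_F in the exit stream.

0.0467

Conversion of C: C consumed = 0.277 × 459.5 = 127.3 lbmol/h = 2ξ₁ + 1ξ₂.
Selectivity: 1ξ₁ / (1ξ₂) = 2.48 → ξ₁ = 2.48 ξ₂.
Substitute: (2·2.48 + 1) ξ₂ = 127.3 → ξ₂ = 21.36 lbmol/h, ξ₁ = 52.96 lbmol/h.
Outlet amounts (n = n₀ + Σ ν·ξ):
  C: 459.5 − 2(52.96) − 1(21.36) = 332.2
  D: 801.5 − 1(52.96) − 1(21.36) = 727.2
  F: 0 + 1(52.96) = 52.96
  B: 0 + 1(21.36) = 21.36
Total out = 1134 lbmol/h; y_F = 52.96 / 1134 = 0.04672.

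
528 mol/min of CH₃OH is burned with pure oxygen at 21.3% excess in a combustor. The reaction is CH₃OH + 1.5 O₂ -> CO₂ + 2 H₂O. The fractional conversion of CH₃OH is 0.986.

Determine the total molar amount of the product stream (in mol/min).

Stoichiometric O₂ = 1.5 × 528 = 792 mol/min; O₂ fed = 792 × 1.213 = 960.7 mol/min.
Fuel reacted = 0.986 × 528 → ξ = 520.6 mol/min.
Outlet (n = n₀ + ν ξ):
  CH₃OH: 528 − 1(520.6) = 7.392
  O₂: 960.7 − 1.5(520.6) = 179.8
  CO₂: 0 + 1(520.6) = 520.6
  H₂O: 0 + 2(520.6) = 1041
Total out = 7.392 + 179.8 + 520.6 + 1041 = 1749 mol/min.

1750 mol/min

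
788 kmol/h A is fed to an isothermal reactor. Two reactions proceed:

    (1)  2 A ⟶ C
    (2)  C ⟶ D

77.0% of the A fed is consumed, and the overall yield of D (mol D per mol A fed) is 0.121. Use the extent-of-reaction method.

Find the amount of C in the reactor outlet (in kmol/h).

208 kmol/h

Conversion of A: A consumed = 2ξ₁ = 0.77 × 788 → ξ₁ = 303.4 kmol/h.
Yield of D: 1ξ₂ / 788 = 0.121 → ξ₂ = 95.35 kmol/h.
Outlet amounts (n = n₀ + Σ ν·ξ):
  A: 788 − 2(303.4) = 181.2
  C: 0 + 1(303.4) − 1(95.35) = 208
  D: 0 + 1(95.35) = 95.35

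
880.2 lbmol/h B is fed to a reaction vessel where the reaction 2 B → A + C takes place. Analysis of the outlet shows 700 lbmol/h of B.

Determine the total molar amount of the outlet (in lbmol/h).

For B: n = n₀ − 2ξ → 700 = 880.2 − 2ξ, giving ξ = 90.1 lbmol/h.
Outlet amounts (n = n₀ + ν ξ):
  B: 880.2 − 2(90.1) = 700
  A: 0 + 1(90.1) = 90.1
  C: 0 + 1(90.1) = 90.1
Total out = 700 + 90.1 + 90.1 = 880.2 lbmol/h.

880 lbmol/h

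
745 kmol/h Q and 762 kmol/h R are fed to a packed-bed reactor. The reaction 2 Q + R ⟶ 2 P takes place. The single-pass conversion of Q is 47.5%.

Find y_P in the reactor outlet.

Q reacted = 0.475 × 745 = 353.9 kmol/h; ν_Q = −2, so ξ = 353.9/2 = 176.9 kmol/h.
Outlet amounts (n = n₀ + ν ξ):
  Q: 745 − 2(176.9) = 391.1
  R: 762 − 1(176.9) = 585.1
  P: 0 + 2(176.9) = 353.9
Total out = 1330 kmol/h; y_P = 353.9 / 1330 = 0.2661.

0.266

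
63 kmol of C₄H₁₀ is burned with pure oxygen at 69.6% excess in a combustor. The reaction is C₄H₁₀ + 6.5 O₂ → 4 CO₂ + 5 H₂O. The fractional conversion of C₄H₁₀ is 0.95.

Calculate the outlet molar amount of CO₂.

239 kmol

Stoichiometric O₂ = 6.5 × 63 = 409.5 kmol; O₂ fed = 409.5 × 1.696 = 694.5 kmol.
Fuel reacted = 0.95 × 63 → ξ = 59.85 kmol.
Outlet (n = n₀ + ν ξ):
  C₄H₁₀: 63 − 1(59.85) = 3.15
  O₂: 694.5 − 6.5(59.85) = 305.5
  CO₂: 0 + 4(59.85) = 239.4
  H₂O: 0 + 5(59.85) = 299.2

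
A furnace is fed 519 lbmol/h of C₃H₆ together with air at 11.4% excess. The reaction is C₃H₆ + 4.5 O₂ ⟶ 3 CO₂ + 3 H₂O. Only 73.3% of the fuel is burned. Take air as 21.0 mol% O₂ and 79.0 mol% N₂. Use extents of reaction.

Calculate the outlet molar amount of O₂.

Stoichiometric O₂ = 4.5 × 519 = 2336 lbmol/h; O₂ fed = 2336 × 1.114 = 2602 lbmol/h.
N₂ fed = 2602 × 79/21 = 9788 lbmol/h.
Fuel reacted = 0.733 × 519 → ξ = 380.4 lbmol/h.
Outlet (n = n₀ + ν ξ):
  C₃H₆: 519 − 1(380.4) = 138.6
  O₂: 2602 − 4.5(380.4) = 889.8
  N₂: 9788 (inert)
  CO₂: 0 + 3(380.4) = 1141
  H₂O: 0 + 3(380.4) = 1141

890 lbmol/h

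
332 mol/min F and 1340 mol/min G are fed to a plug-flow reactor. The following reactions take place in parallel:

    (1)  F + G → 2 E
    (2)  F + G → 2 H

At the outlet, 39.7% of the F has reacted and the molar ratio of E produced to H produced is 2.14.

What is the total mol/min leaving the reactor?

Conversion of F: F consumed = 0.397 × 332 = 131.8 mol/min = 1ξ₁ + 1ξ₂.
Selectivity: 2ξ₁ / (2ξ₂) = 2.14 → ξ₁ = 2.14 ξ₂.
Substitute: (1·2.14 + 1) ξ₂ = 131.8 → ξ₂ = 41.98 mol/min, ξ₁ = 89.83 mol/min.
Outlet amounts (n = n₀ + Σ ν·ξ):
  F: 332 − 1(89.83) − 1(41.98) = 200.2
  G: 1340 − 1(89.83) − 1(41.98) = 1208
  E: 0 + 2(89.83) = 179.7
  H: 0 + 2(41.98) = 83.95
Total out = 200.2 + 1208 + 179.7 + 83.95 = 1672 mol/min.

1670 mol/min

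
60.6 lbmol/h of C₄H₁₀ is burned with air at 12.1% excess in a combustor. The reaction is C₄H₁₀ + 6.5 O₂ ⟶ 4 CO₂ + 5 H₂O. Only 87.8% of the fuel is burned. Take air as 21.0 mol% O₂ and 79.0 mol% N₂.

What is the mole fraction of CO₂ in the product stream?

0.0949

Stoichiometric O₂ = 6.5 × 60.6 = 393.9 lbmol/h; O₂ fed = 393.9 × 1.121 = 441.6 lbmol/h.
N₂ fed = 441.6 × 79/21 = 1661 lbmol/h.
Fuel reacted = 0.878 × 60.6 → ξ = 53.21 lbmol/h.
Outlet (n = n₀ + ν ξ):
  C₄H₁₀: 60.6 − 1(53.21) = 7.393
  O₂: 441.6 − 6.5(53.21) = 95.72
  N₂: 1661 (inert)
  CO₂: 0 + 4(53.21) = 212.8
  H₂O: 0 + 5(53.21) = 266
Total out = 2243 lbmol/h; y_CO₂ = 212.8 / 2243 = 0.09488.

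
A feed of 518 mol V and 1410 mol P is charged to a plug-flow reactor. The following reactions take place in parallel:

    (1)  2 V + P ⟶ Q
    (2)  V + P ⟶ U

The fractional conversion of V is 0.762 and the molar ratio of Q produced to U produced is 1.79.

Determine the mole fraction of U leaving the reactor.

Conversion of V: V consumed = 0.762 × 518 = 394.7 mol = 2ξ₁ + 1ξ₂.
Selectivity: 1ξ₁ / (1ξ₂) = 1.79 → ξ₁ = 1.79 ξ₂.
Substitute: (2·1.79 + 1) ξ₂ = 394.7 → ξ₂ = 86.18 mol, ξ₁ = 154.3 mol.
Outlet amounts (n = n₀ + Σ ν·ξ):
  V: 518 − 2(154.3) − 1(86.18) = 123.3
  P: 1410 − 1(154.3) − 1(86.18) = 1170
  Q: 0 + 1(154.3) = 154.3
  U: 0 + 1(86.18) = 86.18
Total out = 1533 mol; y_U = 86.18 / 1533 = 0.05621.

0.0562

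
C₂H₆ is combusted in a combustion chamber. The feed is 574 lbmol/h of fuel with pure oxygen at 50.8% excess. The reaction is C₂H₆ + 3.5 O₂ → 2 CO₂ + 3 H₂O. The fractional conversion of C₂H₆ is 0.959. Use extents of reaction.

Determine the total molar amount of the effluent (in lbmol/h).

Stoichiometric O₂ = 3.5 × 574 = 2009 lbmol/h; O₂ fed = 2009 × 1.508 = 3030 lbmol/h.
Fuel reacted = 0.959 × 574 → ξ = 550.5 lbmol/h.
Outlet (n = n₀ + ν ξ):
  C₂H₆: 574 − 1(550.5) = 23.53
  O₂: 3030 − 3.5(550.5) = 1103
  CO₂: 0 + 2(550.5) = 1101
  H₂O: 0 + 3(550.5) = 1651
Total out = 23.53 + 1103 + 1101 + 1651 = 3879 lbmol/h.

3880 lbmol/h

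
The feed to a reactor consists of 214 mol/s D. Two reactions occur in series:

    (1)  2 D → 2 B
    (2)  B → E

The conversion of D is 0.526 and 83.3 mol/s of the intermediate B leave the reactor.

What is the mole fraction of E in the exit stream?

0.137

Conversion of D: D consumed = 2ξ₁ = 0.526 × 214 → ξ₁ = 56.28 mol/s.
B balance: n_B = 0 + 2ξ₁ − 1ξ₂ = 83.3 → ξ₂ = (2·56.28 − 83.3)/1 = 29.26 mol/s.
Outlet amounts (n = n₀ + Σ ν·ξ):
  D: 214 − 2(56.28) = 101.4
  B: 0 + 2(56.28) − 1(29.26) = 83.3
  E: 0 + 1(29.26) = 29.26
Total out = 214 mol/s; y_E = 29.26 / 214 = 0.1367.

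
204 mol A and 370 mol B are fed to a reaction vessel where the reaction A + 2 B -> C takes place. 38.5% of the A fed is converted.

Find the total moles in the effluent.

417 mol

A reacted = 0.385 × 204 = 78.54 mol; ν_A = −1, so ξ = 78.54/1 = 78.54 mol.
Outlet amounts (n = n₀ + ν ξ):
  A: 204 − 1(78.54) = 125.5
  B: 370 − 2(78.54) = 212.9
  C: 0 + 1(78.54) = 78.54
Total out = 125.5 + 212.9 + 78.54 = 416.9 mol.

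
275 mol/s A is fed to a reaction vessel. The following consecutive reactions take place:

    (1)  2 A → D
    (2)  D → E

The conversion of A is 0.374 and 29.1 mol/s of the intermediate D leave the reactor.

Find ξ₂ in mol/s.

Conversion of A: A consumed = 2ξ₁ = 0.374 × 275 → ξ₁ = 51.42 mol/s.
D balance: n_D = 0 + 1ξ₁ − 1ξ₂ = 29.1 → ξ₂ = (1·51.42 − 29.1)/1 = 22.32 mol/s.
Outlet amounts (n = n₀ + Σ ν·ξ):
  A: 275 − 2(51.42) = 172.2
  D: 0 + 1(51.42) − 1(22.32) = 29.1
  E: 0 + 1(22.32) = 22.32

ξ₂ = 22.3 mol/s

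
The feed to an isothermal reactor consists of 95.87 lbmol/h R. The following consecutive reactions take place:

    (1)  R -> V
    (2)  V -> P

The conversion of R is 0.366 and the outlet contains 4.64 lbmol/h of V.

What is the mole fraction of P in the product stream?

Conversion of R: R consumed = 1ξ₁ = 0.366 × 95.87 → ξ₁ = 35.09 lbmol/h.
V balance: n_V = 0 + 1ξ₁ − 1ξ₂ = 4.64 → ξ₂ = (1·35.09 − 4.64)/1 = 30.45 lbmol/h.
Outlet amounts (n = n₀ + Σ ν·ξ):
  R: 95.87 − 1(35.09) = 60.78
  V: 0 + 1(35.09) − 1(30.45) = 4.64
  P: 0 + 1(30.45) = 30.45
Total out = 95.87 lbmol/h; y_P = 30.45 / 95.87 = 0.3176.

0.318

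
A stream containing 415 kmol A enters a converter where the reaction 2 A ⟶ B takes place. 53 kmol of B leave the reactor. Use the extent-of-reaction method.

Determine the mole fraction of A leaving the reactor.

0.854

For B: n = n₀ + 1ξ → 53 = 0 + 1ξ, giving ξ = 53 kmol.
Outlet amounts (n = n₀ + ν ξ):
  A: 415 − 2(53) = 309
  B: 0 + 1(53) = 53
Total out = 362 kmol; y_A = 309 / 362 = 0.8536.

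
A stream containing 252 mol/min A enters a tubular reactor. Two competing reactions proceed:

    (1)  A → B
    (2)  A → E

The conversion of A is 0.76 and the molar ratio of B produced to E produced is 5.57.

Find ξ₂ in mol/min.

Conversion of A: A consumed = 0.76 × 252 = 191.5 mol/min = 1ξ₁ + 1ξ₂.
Selectivity: 1ξ₁ / (1ξ₂) = 5.57 → ξ₁ = 5.57 ξ₂.
Substitute: (1·5.57 + 1) ξ₂ = 191.5 → ξ₂ = 29.15 mol/min, ξ₁ = 162.4 mol/min.
Outlet amounts (n = n₀ + Σ ν·ξ):
  A: 252 − 1(162.4) − 1(29.15) = 60.48
  B: 0 + 1(162.4) = 162.4
  E: 0 + 1(29.15) = 29.15

ξ₂ = 29.2 mol/min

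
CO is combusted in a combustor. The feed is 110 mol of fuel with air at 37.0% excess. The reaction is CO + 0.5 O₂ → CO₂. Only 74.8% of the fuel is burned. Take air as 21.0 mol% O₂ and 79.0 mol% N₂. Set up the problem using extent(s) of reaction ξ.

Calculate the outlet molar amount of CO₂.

82.3 mol

Stoichiometric O₂ = 0.5 × 110 = 55 mol; O₂ fed = 55 × 1.370 = 75.35 mol.
N₂ fed = 75.35 × 79/21 = 283.5 mol.
Fuel reacted = 0.748 × 110 → ξ = 82.28 mol.
Outlet (n = n₀ + ν ξ):
  CO: 110 − 1(82.28) = 27.72
  O₂: 75.35 − 0.5(82.28) = 34.21
  N₂: 283.5 (inert)
  CO₂: 0 + 1(82.28) = 82.28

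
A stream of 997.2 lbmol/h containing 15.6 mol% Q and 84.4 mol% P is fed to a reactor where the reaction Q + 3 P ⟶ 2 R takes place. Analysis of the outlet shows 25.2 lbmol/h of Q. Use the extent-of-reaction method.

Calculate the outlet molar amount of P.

451 lbmol/h

For Q: n = n₀ − 1ξ → 25.2 = 155.6 − 1ξ, giving ξ = 130.4 lbmol/h.
Outlet amounts (n = n₀ + ν ξ):
  Q: 155.6 − 1(130.4) = 25.2
  P: 841.6 − 3(130.4) = 450.5
  R: 0 + 2(130.4) = 260.7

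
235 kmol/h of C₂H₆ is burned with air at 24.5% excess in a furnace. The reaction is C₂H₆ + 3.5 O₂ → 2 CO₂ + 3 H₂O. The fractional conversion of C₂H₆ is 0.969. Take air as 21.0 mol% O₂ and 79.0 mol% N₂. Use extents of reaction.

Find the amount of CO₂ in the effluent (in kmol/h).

Stoichiometric O₂ = 3.5 × 235 = 822.5 kmol/h; O₂ fed = 822.5 × 1.245 = 1024 kmol/h.
N₂ fed = 1024 × 79/21 = 3852 kmol/h.
Fuel reacted = 0.969 × 235 → ξ = 227.7 kmol/h.
Outlet (n = n₀ + ν ξ):
  C₂H₆: 235 − 1(227.7) = 7.285
  O₂: 1024 − 3.5(227.7) = 227
  N₂: 3852 (inert)
  CO₂: 0 + 2(227.7) = 455.4
  H₂O: 0 + 3(227.7) = 683.1

455 kmol/h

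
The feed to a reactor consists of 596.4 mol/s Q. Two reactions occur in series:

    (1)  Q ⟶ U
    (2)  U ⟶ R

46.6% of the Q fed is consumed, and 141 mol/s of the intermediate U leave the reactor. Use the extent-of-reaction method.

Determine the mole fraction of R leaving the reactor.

Conversion of Q: Q consumed = 1ξ₁ = 0.466 × 596.4 → ξ₁ = 277.9 mol/s.
U balance: n_U = 0 + 1ξ₁ − 1ξ₂ = 141 → ξ₂ = (1·277.9 − 141)/1 = 136.9 mol/s.
Outlet amounts (n = n₀ + Σ ν·ξ):
  Q: 596.4 − 1(277.9) = 318.5
  U: 0 + 1(277.9) − 1(136.9) = 141
  R: 0 + 1(136.9) = 136.9
Total out = 596.4 mol/s; y_R = 136.9 / 596.4 = 0.2296.

0.23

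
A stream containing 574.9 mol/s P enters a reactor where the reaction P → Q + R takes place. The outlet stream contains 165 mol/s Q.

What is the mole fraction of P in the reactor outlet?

0.554

For Q: n = n₀ + 1ξ → 165 = 0 + 1ξ, giving ξ = 165 mol/s.
Outlet amounts (n = n₀ + ν ξ):
  P: 574.9 − 1(165) = 409.9
  Q: 0 + 1(165) = 165
  R: 0 + 1(165) = 165
Total out = 739.9 mol/s; y_P = 409.9 / 739.9 = 0.554.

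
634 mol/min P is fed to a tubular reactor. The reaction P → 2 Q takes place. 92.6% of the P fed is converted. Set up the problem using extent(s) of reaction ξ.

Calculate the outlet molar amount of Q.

P reacted = 0.926 × 634 = 587.1 mol/min; ν_P = −1, so ξ = 587.1/1 = 587.1 mol/min.
Outlet amounts (n = n₀ + ν ξ):
  P: 634 − 1(587.1) = 46.92
  Q: 0 + 2(587.1) = 1174

1170 mol/min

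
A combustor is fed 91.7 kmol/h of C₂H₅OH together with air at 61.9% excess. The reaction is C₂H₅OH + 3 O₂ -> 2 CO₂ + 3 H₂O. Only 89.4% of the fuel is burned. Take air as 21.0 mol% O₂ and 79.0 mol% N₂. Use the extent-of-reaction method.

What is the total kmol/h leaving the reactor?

Stoichiometric O₂ = 3 × 91.7 = 275.1 kmol/h; O₂ fed = 275.1 × 1.619 = 445.4 kmol/h.
N₂ fed = 445.4 × 79/21 = 1676 kmol/h.
Fuel reacted = 0.894 × 91.7 → ξ = 81.98 kmol/h.
Outlet (n = n₀ + ν ξ):
  C₂H₅OH: 91.7 − 1(81.98) = 9.72
  O₂: 445.4 − 3(81.98) = 199.4
  N₂: 1676 (inert)
  CO₂: 0 + 2(81.98) = 164
  H₂O: 0 + 3(81.98) = 245.9
Total out = 9.72 + 199.4 + 1676 + 164 + 245.9 = 2295 kmol/h.

2290 kmol/h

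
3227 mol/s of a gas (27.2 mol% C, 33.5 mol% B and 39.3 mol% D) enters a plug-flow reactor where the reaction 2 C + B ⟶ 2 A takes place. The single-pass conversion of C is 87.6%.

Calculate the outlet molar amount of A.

C reacted = 0.876 × 877.7 = 768.9 mol/s; ν_C = −2, so ξ = 768.9/2 = 384.5 mol/s.
Outlet amounts (n = n₀ + ν ξ):
  C: 877.7 − 2(384.5) = 108.8
  B: 1081 − 1(384.5) = 696.6
  A: 0 + 2(384.5) = 768.9
  D: 1268 (inert)

769 mol/s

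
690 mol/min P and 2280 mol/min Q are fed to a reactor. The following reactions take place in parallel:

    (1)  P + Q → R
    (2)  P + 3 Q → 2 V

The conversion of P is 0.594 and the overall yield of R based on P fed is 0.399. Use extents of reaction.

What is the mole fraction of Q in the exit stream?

0.66

Yield of R: 1ξ₁ / 690 = 0.399 → ξ₁ = 275.3 mol/min.
Conversion of P: 1ξ₁ + 1ξ₂ = 0.594 × 690 = 409.9 → ξ₂ = 134.5 mol/min.
Outlet amounts (n = n₀ + Σ ν·ξ):
  P: 690 − 1(275.3) − 1(134.5) = 280.1
  Q: 2280 − 1(275.3) − 3(134.5) = 1601
  R: 0 + 1(275.3) = 275.3
  V: 0 + 2(134.5) = 269.1
Total out = 2426 mol/min; y_Q = 1601 / 2426 = 0.6601.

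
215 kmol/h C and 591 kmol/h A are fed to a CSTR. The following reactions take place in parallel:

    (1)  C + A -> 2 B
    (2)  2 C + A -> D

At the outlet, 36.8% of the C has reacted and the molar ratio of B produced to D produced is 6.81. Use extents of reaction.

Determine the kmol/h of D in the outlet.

14.6 kmol/h

Conversion of C: C consumed = 0.368 × 215 = 79.12 kmol/h = 1ξ₁ + 2ξ₂.
Selectivity: 2ξ₁ / (1ξ₂) = 6.81 → ξ₁ = 3.405 ξ₂.
Substitute: (1·3.405 + 2) ξ₂ = 79.12 → ξ₂ = 14.64 kmol/h, ξ₁ = 49.84 kmol/h.
Outlet amounts (n = n₀ + Σ ν·ξ):
  C: 215 − 1(49.84) − 2(14.64) = 135.9
  A: 591 − 1(49.84) − 1(14.64) = 526.5
  B: 0 + 2(49.84) = 99.69
  D: 0 + 1(14.64) = 14.64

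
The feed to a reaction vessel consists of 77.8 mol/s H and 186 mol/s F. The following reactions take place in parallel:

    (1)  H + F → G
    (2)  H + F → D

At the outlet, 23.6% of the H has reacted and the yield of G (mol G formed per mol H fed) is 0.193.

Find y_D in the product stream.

0.0136

Yield of G: 1ξ₁ / 77.8 = 0.193 → ξ₁ = 15.02 mol/s.
Conversion of H: 1ξ₁ + 1ξ₂ = 0.236 × 77.8 = 18.36 → ξ₂ = 3.345 mol/s.
Outlet amounts (n = n₀ + Σ ν·ξ):
  H: 77.8 − 1(15.02) − 1(3.345) = 59.44
  F: 186 − 1(15.02) − 1(3.345) = 167.6
  G: 0 + 1(15.02) = 15.02
  D: 0 + 1(3.345) = 3.345
Total out = 245.4 mol/s; y_D = 3.345 / 245.4 = 0.01363.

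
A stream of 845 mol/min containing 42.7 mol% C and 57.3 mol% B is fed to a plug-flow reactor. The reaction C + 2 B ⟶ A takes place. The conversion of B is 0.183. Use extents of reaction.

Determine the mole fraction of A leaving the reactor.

0.0586

B reacted = 0.183 × 484.2 = 88.61 mol/min; ν_B = −2, so ξ = 88.61/2 = 44.3 mol/min.
Outlet amounts (n = n₀ + ν ξ):
  C: 360.8 − 1(44.3) = 316.5
  B: 484.2 − 2(44.3) = 395.6
  A: 0 + 1(44.3) = 44.3
Total out = 756.4 mol/min; y_A = 44.3 / 756.4 = 0.05857.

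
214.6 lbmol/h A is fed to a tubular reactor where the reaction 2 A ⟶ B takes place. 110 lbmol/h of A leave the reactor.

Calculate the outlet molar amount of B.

For A: n = n₀ − 2ξ → 110 = 214.6 − 2ξ, giving ξ = 52.3 lbmol/h.
Outlet amounts (n = n₀ + ν ξ):
  A: 214.6 − 2(52.3) = 110
  B: 0 + 1(52.3) = 52.3

52.3 lbmol/h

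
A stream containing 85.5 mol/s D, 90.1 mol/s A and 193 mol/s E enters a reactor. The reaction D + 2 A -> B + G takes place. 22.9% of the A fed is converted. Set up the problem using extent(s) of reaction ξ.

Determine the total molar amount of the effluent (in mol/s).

A reacted = 0.229 × 90.1 = 20.63 mol/s; ν_A = −2, so ξ = 20.63/2 = 10.32 mol/s.
Outlet amounts (n = n₀ + ν ξ):
  D: 85.5 − 1(10.32) = 75.18
  A: 90.1 − 2(10.32) = 69.47
  B: 0 + 1(10.32) = 10.32
  G: 0 + 1(10.32) = 10.32
  E: 193 (inert)
Total out = 75.18 + 69.47 + 10.32 + 10.32 + 193 = 358.3 mol/s.

358 mol/s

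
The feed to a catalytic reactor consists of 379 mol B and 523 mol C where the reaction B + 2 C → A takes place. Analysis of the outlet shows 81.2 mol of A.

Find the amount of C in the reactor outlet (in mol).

For A: n = n₀ + 1ξ → 81.2 = 0 + 1ξ, giving ξ = 81.2 mol.
Outlet amounts (n = n₀ + ν ξ):
  B: 379 − 1(81.2) = 297.8
  C: 523 − 2(81.2) = 360.6
  A: 0 + 1(81.2) = 81.2

361 mol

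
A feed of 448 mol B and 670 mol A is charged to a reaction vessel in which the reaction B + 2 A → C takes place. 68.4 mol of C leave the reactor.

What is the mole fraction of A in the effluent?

0.543

For C: n = n₀ + 1ξ → 68.4 = 0 + 1ξ, giving ξ = 68.4 mol.
Outlet amounts (n = n₀ + ν ξ):
  B: 448 − 1(68.4) = 379.6
  A: 670 − 2(68.4) = 533.2
  C: 0 + 1(68.4) = 68.4
Total out = 981.2 mol; y_A = 533.2 / 981.2 = 0.5434.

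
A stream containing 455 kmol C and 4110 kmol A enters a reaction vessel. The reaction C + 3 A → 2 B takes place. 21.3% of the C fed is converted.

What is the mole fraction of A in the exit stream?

C reacted = 0.213 × 455 = 96.91 kmol; ν_C = −1, so ξ = 96.91/1 = 96.91 kmol.
Outlet amounts (n = n₀ + ν ξ):
  C: 455 − 1(96.91) = 358.1
  A: 4110 − 3(96.91) = 3819
  B: 0 + 2(96.91) = 193.8
Total out = 4371 kmol; y_A = 3819 / 4371 = 0.8737.

0.874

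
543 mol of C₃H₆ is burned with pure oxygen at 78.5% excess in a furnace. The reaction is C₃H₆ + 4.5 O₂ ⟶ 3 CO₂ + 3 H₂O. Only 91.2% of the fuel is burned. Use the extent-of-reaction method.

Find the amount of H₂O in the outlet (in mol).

1490 mol

Stoichiometric O₂ = 4.5 × 543 = 2444 mol; O₂ fed = 2444 × 1.785 = 4362 mol.
Fuel reacted = 0.912 × 543 → ξ = 495.2 mol.
Outlet (n = n₀ + ν ξ):
  C₃H₆: 543 − 1(495.2) = 47.78
  O₂: 4362 − 4.5(495.2) = 2133
  CO₂: 0 + 3(495.2) = 1486
  H₂O: 0 + 3(495.2) = 1486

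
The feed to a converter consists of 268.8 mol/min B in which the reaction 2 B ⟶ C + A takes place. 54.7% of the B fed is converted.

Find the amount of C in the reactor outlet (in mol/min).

B reacted = 0.547 × 268.8 = 147 mol/min; ν_B = −2, so ξ = 147/2 = 73.52 mol/min.
Outlet amounts (n = n₀ + ν ξ):
  B: 268.8 − 2(73.52) = 121.8
  C: 0 + 1(73.52) = 73.52
  A: 0 + 1(73.52) = 73.52

73.5 mol/min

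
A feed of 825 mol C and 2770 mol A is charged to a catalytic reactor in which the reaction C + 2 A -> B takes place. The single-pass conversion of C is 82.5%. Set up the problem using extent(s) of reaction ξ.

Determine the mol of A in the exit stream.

1410 mol

C reacted = 0.825 × 825 = 680.6 mol; ν_C = −1, so ξ = 680.6/1 = 680.6 mol.
Outlet amounts (n = n₀ + ν ξ):
  C: 825 − 1(680.6) = 144.4
  A: 2770 − 2(680.6) = 1409
  B: 0 + 1(680.6) = 680.6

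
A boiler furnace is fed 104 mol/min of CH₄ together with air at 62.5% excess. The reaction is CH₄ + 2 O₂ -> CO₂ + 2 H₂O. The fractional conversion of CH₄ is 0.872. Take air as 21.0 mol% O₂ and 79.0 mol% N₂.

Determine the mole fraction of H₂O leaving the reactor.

0.106

Stoichiometric O₂ = 2 × 104 = 208 mol/min; O₂ fed = 208 × 1.625 = 338 mol/min.
N₂ fed = 338 × 79/21 = 1272 mol/min.
Fuel reacted = 0.872 × 104 → ξ = 90.69 mol/min.
Outlet (n = n₀ + ν ξ):
  CH₄: 104 − 1(90.69) = 13.31
  O₂: 338 − 2(90.69) = 156.6
  N₂: 1272 (inert)
  CO₂: 0 + 1(90.69) = 90.69
  H₂O: 0 + 2(90.69) = 181.4
Total out = 1714 mol/min; y_H₂O = 181.4 / 1714 = 0.1058.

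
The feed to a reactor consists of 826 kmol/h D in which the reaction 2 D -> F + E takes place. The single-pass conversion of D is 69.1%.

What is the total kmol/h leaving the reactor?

D reacted = 0.691 × 826 = 570.8 kmol/h; ν_D = −2, so ξ = 570.8/2 = 285.4 kmol/h.
Outlet amounts (n = n₀ + ν ξ):
  D: 826 − 2(285.4) = 255.2
  F: 0 + 1(285.4) = 285.4
  E: 0 + 1(285.4) = 285.4
Total out = 255.2 + 285.4 + 285.4 = 826 kmol/h.

826 kmol/h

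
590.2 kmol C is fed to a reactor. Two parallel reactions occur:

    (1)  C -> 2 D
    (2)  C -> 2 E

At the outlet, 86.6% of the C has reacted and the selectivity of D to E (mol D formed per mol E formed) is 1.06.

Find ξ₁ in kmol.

Conversion of C: C consumed = 0.866 × 590.2 = 511.1 kmol = 1ξ₁ + 1ξ₂.
Selectivity: 2ξ₁ / (2ξ₂) = 1.06 → ξ₁ = 1.06 ξ₂.
Substitute: (1·1.06 + 1) ξ₂ = 511.1 → ξ₂ = 248.1 kmol, ξ₁ = 263 kmol.
Outlet amounts (n = n₀ + Σ ν·ξ):
  C: 590.2 − 1(263) − 1(248.1) = 79.09
  D: 0 + 2(263) = 526
  E: 0 + 2(248.1) = 496.2

ξ₁ = 263 kmol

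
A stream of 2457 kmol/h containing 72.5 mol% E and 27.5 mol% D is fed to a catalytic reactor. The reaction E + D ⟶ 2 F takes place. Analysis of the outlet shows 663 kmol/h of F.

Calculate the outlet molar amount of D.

344 kmol/h

For F: n = n₀ + 2ξ → 663 = 0 + 2ξ, giving ξ = 331.5 kmol/h.
Outlet amounts (n = n₀ + ν ξ):
  E: 1781 − 1(331.5) = 1450
  D: 675.7 − 1(331.5) = 344.2
  F: 0 + 2(331.5) = 663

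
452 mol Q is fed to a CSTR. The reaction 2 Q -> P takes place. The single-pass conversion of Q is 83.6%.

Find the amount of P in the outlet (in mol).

189 mol

Q reacted = 0.836 × 452 = 377.9 mol; ν_Q = −2, so ξ = 377.9/2 = 188.9 mol.
Outlet amounts (n = n₀ + ν ξ):
  Q: 452 − 2(188.9) = 74.13
  P: 0 + 1(188.9) = 188.9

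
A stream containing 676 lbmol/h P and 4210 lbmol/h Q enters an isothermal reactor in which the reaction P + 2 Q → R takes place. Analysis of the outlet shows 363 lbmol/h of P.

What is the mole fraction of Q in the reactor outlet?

0.841

For P: n = n₀ − 1ξ → 363 = 676 − 1ξ, giving ξ = 313 lbmol/h.
Outlet amounts (n = n₀ + ν ξ):
  P: 676 − 1(313) = 363
  Q: 4210 − 2(313) = 3584
  R: 0 + 1(313) = 313
Total out = 4260 lbmol/h; y_Q = 3584 / 4260 = 0.8413.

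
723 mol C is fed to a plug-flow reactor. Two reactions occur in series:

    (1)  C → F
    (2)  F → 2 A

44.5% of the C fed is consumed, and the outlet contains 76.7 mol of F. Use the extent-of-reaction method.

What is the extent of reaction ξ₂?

Conversion of C: C consumed = 1ξ₁ = 0.445 × 723 → ξ₁ = 321.7 mol.
F balance: n_F = 0 + 1ξ₁ − 1ξ₂ = 76.7 → ξ₂ = (1·321.7 − 76.7)/1 = 245 mol.
Outlet amounts (n = n₀ + Σ ν·ξ):
  C: 723 − 1(321.7) = 401.3
  F: 0 + 1(321.7) − 1(245) = 76.7
  A: 0 + 2(245) = 490.1

ξ₂ = 245 mol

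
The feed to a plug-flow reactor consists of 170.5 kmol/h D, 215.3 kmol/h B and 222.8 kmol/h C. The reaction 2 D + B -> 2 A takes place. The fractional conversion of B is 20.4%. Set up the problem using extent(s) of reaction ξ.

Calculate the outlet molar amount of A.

87.8 kmol/h

B reacted = 0.204 × 215.3 = 43.92 kmol/h; ν_B = −1, so ξ = 43.92/1 = 43.92 kmol/h.
Outlet amounts (n = n₀ + ν ξ):
  D: 170.5 − 2(43.92) = 82.66
  B: 215.3 − 1(43.92) = 171.4
  A: 0 + 2(43.92) = 87.84
  C: 222.8 (inert)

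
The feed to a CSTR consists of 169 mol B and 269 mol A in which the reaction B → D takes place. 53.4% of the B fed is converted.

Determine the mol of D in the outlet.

B reacted = 0.534 × 169 = 90.25 mol; ν_B = −1, so ξ = 90.25/1 = 90.25 mol.
Outlet amounts (n = n₀ + ν ξ):
  B: 169 − 1(90.25) = 78.75
  D: 0 + 1(90.25) = 90.25
  A: 269 (inert)

90.2 mol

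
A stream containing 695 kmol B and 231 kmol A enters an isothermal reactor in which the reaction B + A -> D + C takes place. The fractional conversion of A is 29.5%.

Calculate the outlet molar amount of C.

68.1 kmol

A reacted = 0.295 × 231 = 68.14 kmol; ν_A = −1, so ξ = 68.14/1 = 68.14 kmol.
Outlet amounts (n = n₀ + ν ξ):
  B: 695 − 1(68.14) = 626.9
  A: 231 − 1(68.14) = 162.9
  D: 0 + 1(68.14) = 68.14
  C: 0 + 1(68.14) = 68.14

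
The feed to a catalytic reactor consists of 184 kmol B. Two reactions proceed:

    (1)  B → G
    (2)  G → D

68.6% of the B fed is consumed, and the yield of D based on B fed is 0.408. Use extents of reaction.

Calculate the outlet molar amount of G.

51.2 kmol

Conversion of B: B consumed = 1ξ₁ = 0.686 × 184 → ξ₁ = 126.2 kmol.
Yield of D: 1ξ₂ / 184 = 0.408 → ξ₂ = 75.07 kmol.
Outlet amounts (n = n₀ + Σ ν·ξ):
  B: 184 − 1(126.2) = 57.78
  G: 0 + 1(126.2) − 1(75.07) = 51.15
  D: 0 + 1(75.07) = 75.07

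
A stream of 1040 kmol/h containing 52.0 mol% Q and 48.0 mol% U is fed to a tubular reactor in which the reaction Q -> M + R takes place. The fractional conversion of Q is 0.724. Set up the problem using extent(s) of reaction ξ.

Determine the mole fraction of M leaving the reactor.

0.274

Q reacted = 0.724 × 540.8 = 391.5 kmol/h; ν_Q = −1, so ξ = 391.5/1 = 391.5 kmol/h.
Outlet amounts (n = n₀ + ν ξ):
  Q: 540.8 − 1(391.5) = 149.3
  M: 0 + 1(391.5) = 391.5
  R: 0 + 1(391.5) = 391.5
  U: 499.2 (inert)
Total out = 1432 kmol/h; y_M = 391.5 / 1432 = 0.2735.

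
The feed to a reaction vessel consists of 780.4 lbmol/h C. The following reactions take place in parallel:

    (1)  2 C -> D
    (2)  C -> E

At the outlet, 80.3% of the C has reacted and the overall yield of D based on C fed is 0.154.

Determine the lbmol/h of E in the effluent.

Yield of D: 1ξ₁ / 780.4 = 0.154 → ξ₁ = 120.2 lbmol/h.
Conversion of C: 2ξ₁ + 1ξ₂ = 0.803 × 780.4 = 626.7 → ξ₂ = 386.3 lbmol/h.
Outlet amounts (n = n₀ + Σ ν·ξ):
  C: 780.4 − 2(120.2) − 1(386.3) = 153.7
  D: 0 + 1(120.2) = 120.2
  E: 0 + 1(386.3) = 386.3

386 lbmol/h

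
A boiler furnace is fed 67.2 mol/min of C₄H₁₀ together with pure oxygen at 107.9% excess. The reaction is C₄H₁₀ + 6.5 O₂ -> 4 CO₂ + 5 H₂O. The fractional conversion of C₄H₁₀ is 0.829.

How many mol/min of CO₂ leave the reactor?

223 mol/min

Stoichiometric O₂ = 6.5 × 67.2 = 436.8 mol/min; O₂ fed = 436.8 × 2.079 = 908.1 mol/min.
Fuel reacted = 0.829 × 67.2 → ξ = 55.71 mol/min.
Outlet (n = n₀ + ν ξ):
  C₄H₁₀: 67.2 − 1(55.71) = 11.49
  O₂: 908.1 − 6.5(55.71) = 546
  CO₂: 0 + 4(55.71) = 222.8
  H₂O: 0 + 5(55.71) = 278.5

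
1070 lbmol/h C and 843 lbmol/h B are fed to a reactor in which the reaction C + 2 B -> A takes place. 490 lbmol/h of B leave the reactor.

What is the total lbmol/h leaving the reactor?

For B: n = n₀ − 2ξ → 490 = 843 − 2ξ, giving ξ = 176.5 lbmol/h.
Outlet amounts (n = n₀ + ν ξ):
  C: 1070 − 1(176.5) = 893.5
  B: 843 − 2(176.5) = 490
  A: 0 + 1(176.5) = 176.5
Total out = 893.5 + 490 + 176.5 = 1560 lbmol/h.

1560 lbmol/h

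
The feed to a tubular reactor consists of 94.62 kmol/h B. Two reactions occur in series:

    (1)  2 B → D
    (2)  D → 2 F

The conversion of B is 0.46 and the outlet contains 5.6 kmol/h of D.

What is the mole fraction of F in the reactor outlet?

0.363

Conversion of B: B consumed = 2ξ₁ = 0.46 × 94.62 → ξ₁ = 21.76 kmol/h.
D balance: n_D = 0 + 1ξ₁ − 1ξ₂ = 5.6 → ξ₂ = (1·21.76 − 5.6)/1 = 16.16 kmol/h.
Outlet amounts (n = n₀ + Σ ν·ξ):
  B: 94.62 − 2(21.76) = 51.09
  D: 0 + 1(21.76) − 1(16.16) = 5.6
  F: 0 + 2(16.16) = 32.33
Total out = 89.02 kmol/h; y_F = 32.33 / 89.02 = 0.3631.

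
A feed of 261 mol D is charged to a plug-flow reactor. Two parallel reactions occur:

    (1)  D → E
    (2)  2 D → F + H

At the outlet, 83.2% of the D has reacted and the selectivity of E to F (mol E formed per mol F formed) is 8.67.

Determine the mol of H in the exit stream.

20.4 mol

Conversion of D: D consumed = 0.832 × 261 = 217.2 mol = 1ξ₁ + 2ξ₂.
Selectivity: 1ξ₁ / (1ξ₂) = 8.67 → ξ₁ = 8.67 ξ₂.
Substitute: (1·8.67 + 2) ξ₂ = 217.2 → ξ₂ = 20.35 mol, ξ₁ = 176.4 mol.
Outlet amounts (n = n₀ + Σ ν·ξ):
  D: 261 − 1(176.4) − 2(20.35) = 43.85
  E: 0 + 1(176.4) = 176.4
  F: 0 + 1(20.35) = 20.35
  H: 0 + 1(20.35) = 20.35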